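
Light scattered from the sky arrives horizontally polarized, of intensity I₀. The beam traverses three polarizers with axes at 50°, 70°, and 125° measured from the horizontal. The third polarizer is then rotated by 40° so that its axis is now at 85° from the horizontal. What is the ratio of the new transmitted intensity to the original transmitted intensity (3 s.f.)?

I_new/I_old ≈ 2.84

Before rotation:
By Malus's law, I₁ = I₀ cos²(50° − 0°) = I₀ cos²(50°) = 0.4132 I₀.
I₂ = I₁ cos²(70° − 50°) = 0.4132 I₀ · cos²(20°) = 0.3648 I₀.
I₃ = I₂ cos²(125° − 70°) = 0.3648 I₀ · cos²(55°) = 0.12 I₀.
After rotation:
I₁ = I₀ cos²(50° − 0°) = I₀ cos²(50°) = 0.4132 I₀.
I₂ = I₁ cos²(70° − 50°) = 0.4132 I₀ · cos²(20°) = 0.3648 I₀.
I₃ = I₂ cos²(85° − 70°) = 0.3648 I₀ · cos²(15°) = 0.3404 I₀.
Ratio = 0.3404 / 0.12 = 2.836.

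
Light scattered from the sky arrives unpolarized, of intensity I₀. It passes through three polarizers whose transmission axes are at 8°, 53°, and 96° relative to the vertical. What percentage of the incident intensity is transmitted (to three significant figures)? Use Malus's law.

Unpolarized light through the first polarizer → I₁ = ½ I₀, now polarized at 8°.
I₂ = I₁ cos²(53° − 8°) = 0.5 I₀ · cos²(45°) = 0.25 I₀.
I₃ = I₂ cos²(96° − 53°) = 0.25 I₀ · cos²(43°) = 0.1337 I₀.
That is 13.37% of the incident intensity.

≈ 13.4%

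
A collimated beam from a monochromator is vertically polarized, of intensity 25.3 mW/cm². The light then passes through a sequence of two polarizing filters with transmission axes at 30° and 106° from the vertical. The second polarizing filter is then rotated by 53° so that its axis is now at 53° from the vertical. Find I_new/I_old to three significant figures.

I_new/I_old ≈ 14.5

Before rotation:
By Malus's law, I₁ = I₀ cos²(30° − 0°) = I₀ cos²(30°) = 0.75 I₀.
I₂ = I₁ cos²(106° − 30°) = 0.75 I₀ · cos²(76°) = 0.04389 I₀.
After rotation:
I₁ = I₀ cos²(30° − 0°) = I₀ cos²(30°) = 0.75 I₀.
I₂ = I₁ cos²(53° − 30°) = 0.75 I₀ · cos²(23°) = 0.6355 I₀.
Ratio = 0.6355 / 0.04389 = 14.48.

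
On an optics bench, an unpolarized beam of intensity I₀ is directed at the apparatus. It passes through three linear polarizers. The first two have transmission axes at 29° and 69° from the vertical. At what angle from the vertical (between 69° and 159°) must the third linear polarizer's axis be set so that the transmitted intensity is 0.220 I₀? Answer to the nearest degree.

θ ≈ 99°

Unpolarized light through the first polarizer → I₁ = ½ I₀, now polarized at 29°.
I₂ = I₁ cos²(69° − 29°) = 0.5 I₀ · cos²(40°) = 0.2934 I₀.
Need I₃/I₀ = 0.22, so cos²(θ − 69°) = 0.22 / 0.2934 = 0.7498.
θ − 69° = arccos(√0.7498) = 30.0°, giving θ ≈ 69 + 30.0 = 99.0°.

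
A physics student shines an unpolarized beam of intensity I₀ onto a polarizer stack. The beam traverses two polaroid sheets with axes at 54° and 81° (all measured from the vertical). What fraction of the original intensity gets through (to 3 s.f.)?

≈ 0.397 I₀

Unpolarized light through the first polarizer → I₁ = ½ I₀, now polarized at 54°.
I₂ = I₁ cos²(81° − 54°) = 0.5 I₀ · cos²(27°) = 0.3969 I₀.
Transmitted fraction = 0.3969.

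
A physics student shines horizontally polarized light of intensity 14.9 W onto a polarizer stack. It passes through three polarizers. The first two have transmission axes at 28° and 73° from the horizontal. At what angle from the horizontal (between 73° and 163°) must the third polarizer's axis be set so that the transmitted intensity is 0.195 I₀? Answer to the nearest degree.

I₁ = I₀ cos²(28° − 0°) = I₀ cos²(28°) = 0.7796 I₀.
I₂ = I₁ cos²(73° − 28°) = 0.7796 I₀ · cos²(45°) = 0.3898 I₀.
Need I₃/I₀ = 0.195, so cos²(θ − 73°) = 0.195 / 0.3898 = 0.5003.
θ − 73° = arccos(√0.5003) = 45.0°, giving θ ≈ 73 + 45.0 = 118.0°.

θ ≈ 118°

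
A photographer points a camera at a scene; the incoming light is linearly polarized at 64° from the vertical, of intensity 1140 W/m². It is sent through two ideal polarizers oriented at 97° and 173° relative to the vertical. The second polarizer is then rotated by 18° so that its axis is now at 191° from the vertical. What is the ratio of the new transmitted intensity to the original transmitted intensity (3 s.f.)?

Before rotation:
I₁ = I₀ cos²(97° − 64°) = I₀ cos²(33°) = 0.7034 I₀.
I₂ = I₁ cos²(173° − 97°) = 0.7034 I₀ · cos²(76°) = 0.04117 I₀.
After rotation:
I₁ = I₀ cos²(97° − 64°) = I₀ cos²(33°) = 0.7034 I₀.
Angle between axes 1 and 2: 86°. I₂ = 0.7034 I₀ · cos²(86°) = 0.003423 I₀.
Ratio = 0.003423 / 0.04117 = 0.08314.

I_new/I_old ≈ 0.0831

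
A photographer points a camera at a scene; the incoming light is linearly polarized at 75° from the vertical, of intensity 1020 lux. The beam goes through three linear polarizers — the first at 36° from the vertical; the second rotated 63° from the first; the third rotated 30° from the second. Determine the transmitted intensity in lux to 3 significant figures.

I₁ = 1020 lux · cos²(39°) = 616 lux.
I₂ = I₁ · cos²(63°) = 616 · 0.2061 = 127 lux.
I₃ = I₂ · cos²(30°) = 127 · 0.75 = 95.23 lux.

I ≈ 95.2 lux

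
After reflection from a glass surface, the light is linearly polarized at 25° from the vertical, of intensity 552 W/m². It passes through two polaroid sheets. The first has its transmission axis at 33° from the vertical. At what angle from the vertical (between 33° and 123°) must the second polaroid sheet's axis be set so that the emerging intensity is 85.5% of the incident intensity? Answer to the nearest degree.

By Malus's law, I₁ = I₀ cos²(33° − 25°) = I₀ cos²(8°) = 0.9806 I₀.
Need I₂/I₀ = 0.855, so cos²(θ − 33°) = 0.855 / 0.9806 = 0.8719.
θ − 33° = arccos(√0.8719) = 21.0°, giving θ ≈ 33 + 21.0 = 54.0°.

θ ≈ 54°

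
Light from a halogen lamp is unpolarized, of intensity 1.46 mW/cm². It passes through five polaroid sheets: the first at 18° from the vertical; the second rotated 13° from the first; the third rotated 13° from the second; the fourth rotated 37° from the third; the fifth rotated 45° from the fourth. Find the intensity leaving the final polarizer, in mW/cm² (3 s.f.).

Unpolarized light through the first polarizer → I₁ = 1.46 mW/cm²/2 = 0.73 mW/cm², polarized at 18°.
I₂ = I₁ · cos²(13°) = 0.73 · 0.9494 = 0.6931 mW/cm².
I₃ = I₂ · cos²(13°) = 0.6931 · 0.9494 = 0.658 mW/cm².
I₄ = I₃ · cos²(37°) = 0.658 · 0.6378 = 0.4197 mW/cm².
I₅ = I₄ · cos²(45°) = 0.4197 · 0.5 = 0.2098 mW/cm².

I ≈ 0.210 mW/cm²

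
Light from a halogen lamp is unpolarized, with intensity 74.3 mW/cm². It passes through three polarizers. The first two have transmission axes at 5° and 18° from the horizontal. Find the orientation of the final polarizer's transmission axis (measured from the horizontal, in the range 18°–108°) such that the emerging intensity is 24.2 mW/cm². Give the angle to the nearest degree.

Unpolarized light through the first polarizer → I₁ = ½ I₀, now polarized at 5°.
I₂ = I₁ cos²(18° − 5°) = 0.5 I₀ · cos²(13°) = 0.4747 I₀.
Target fraction: 24.2 / 74.3 mW/cm² = 0.3257 of I₀.
Need I₃/I₀ = 0.3257, so cos²(θ − 18°) = 0.3257 / 0.4747 = 0.6861.
θ − 18° = arccos(√0.6861) = 34.1°, giving θ ≈ 18 + 34.1 = 52.1°.

θ ≈ 52°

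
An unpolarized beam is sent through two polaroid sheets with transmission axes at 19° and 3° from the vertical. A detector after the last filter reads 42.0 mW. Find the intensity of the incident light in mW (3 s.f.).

Unpolarized light through the first polarizer → I₁ = ½ I₀, now polarized at 19°.
I₂ = I₁ cos²(3° − 19°) = 0.5 I₀ · cos²(16°) = 0.462 I₀.
So 42.0 mW = 0.462 I₀, giving I₀ = 42.0/0.462 = 90.91 mW.

I₀ ≈ 90.9 mW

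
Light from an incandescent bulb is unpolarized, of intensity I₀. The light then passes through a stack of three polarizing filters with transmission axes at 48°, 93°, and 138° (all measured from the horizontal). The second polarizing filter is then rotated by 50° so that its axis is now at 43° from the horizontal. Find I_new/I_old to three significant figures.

Before rotation:
Unpolarized light through the first polarizer → I₁ = ½ I₀, now polarized at 48°.
I₂ = I₁ cos²(93° − 48°) = 0.5 I₀ · cos²(45°) = 0.25 I₀.
I₃ = I₂ cos²(138° − 93°) = 0.25 I₀ · cos²(45°) = 0.125 I₀.
After rotation:
Unpolarized light through the first polarizer → I₁ = ½ I₀, now polarized at 48°.
I₂ = I₁ cos²(43° − 48°) = 0.5 I₀ · cos²(5°) = 0.4962 I₀.
Angle between axes 2 and 3: 85°. I₃ = 0.4962 I₀ · cos²(85°) = 0.003769 I₀.
Ratio = 0.003769 / 0.125 = 0.03015.

I_new/I_old ≈ 0.0302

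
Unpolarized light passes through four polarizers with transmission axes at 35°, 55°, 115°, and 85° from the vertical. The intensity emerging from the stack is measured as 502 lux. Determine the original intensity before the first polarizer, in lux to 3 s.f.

Unpolarized light through the first polarizer → I₁ = ½ I₀, now polarized at 35°.
I₂ = I₁ cos²(55° − 35°) = 0.5 I₀ · cos²(20°) = 0.4415 I₀.
I₃ = I₂ cos²(115° − 55°) = 0.4415 I₀ · cos²(60°) = 0.1104 I₀.
I₄ = I₃ cos²(85° − 115°) = 0.1104 I₀ · cos²(30°) = 0.08278 I₀.
So 502 lux = 0.08278 I₀, giving I₀ = 502/0.08278 = 6064 lux.

I₀ ≈ 6060 lux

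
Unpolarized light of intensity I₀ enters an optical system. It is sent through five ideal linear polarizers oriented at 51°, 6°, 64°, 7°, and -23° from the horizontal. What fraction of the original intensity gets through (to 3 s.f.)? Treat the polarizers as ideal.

≈ 0.0156 I₀

Unpolarized light through the first polarizer → I₁ = ½ I₀, now polarized at 51°.
I₂ = I₁ cos²(6° − 51°) = 0.5 I₀ · cos²(45°) = 0.25 I₀.
I₃ = I₂ cos²(64° − 6°) = 0.25 I₀ · cos²(58°) = 0.0702 I₀.
I₄ = I₃ cos²(7° − 64°) = 0.0702 I₀ · cos²(57°) = 0.02082 I₀.
I₅ = I₄ cos²(-23° − 7°) = 0.02082 I₀ · cos²(30°) = 0.01562 I₀.
Transmitted fraction = 0.01562.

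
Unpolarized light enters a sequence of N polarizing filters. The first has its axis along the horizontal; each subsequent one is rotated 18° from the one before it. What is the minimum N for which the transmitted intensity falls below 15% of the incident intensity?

First polarizer halves the unpolarized light: factor 1/2.
Each further stage multiplies by cos²(18°) = 0.9045.
After N polarizers: T = 0.5·0.9045^(N−1). Require T < 0.15 ⇒ N−1 > ln(0.15/0.5)/ln(0.9045) = 12.00, so N−1 ≥ 12 and N = 13.
Check: N=13 gives T = 0.1499 < 0.15; N=12 gives T = 0.1658.

N = 13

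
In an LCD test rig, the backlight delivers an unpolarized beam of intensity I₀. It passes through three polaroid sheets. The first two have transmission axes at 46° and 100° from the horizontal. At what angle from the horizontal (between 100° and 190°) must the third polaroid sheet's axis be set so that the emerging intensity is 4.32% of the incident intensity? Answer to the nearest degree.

θ ≈ 160°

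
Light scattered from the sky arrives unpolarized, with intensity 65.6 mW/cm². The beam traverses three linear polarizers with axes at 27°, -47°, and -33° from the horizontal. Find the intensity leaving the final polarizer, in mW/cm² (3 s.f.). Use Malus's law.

I ≈ 2.35 mW/cm²

Unpolarized light through the first polarizer → I₁ = 65.6 mW/cm²/2 = 32.8 mW/cm², polarized at 27°.
I₂ = I₁ · cos²(74°) = 32.8 · 0.07598 = 2.492 mW/cm².
I₃ = I₂ · cos²(14°) = 2.492 · 0.9415 = 2.346 mW/cm².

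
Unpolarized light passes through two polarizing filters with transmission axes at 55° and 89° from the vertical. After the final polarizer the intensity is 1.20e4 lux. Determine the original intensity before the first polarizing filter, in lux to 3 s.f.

Unpolarized light through the first polarizer → I₁ = ½ I₀, now polarized at 55°.
I₂ = I₁ cos²(89° − 55°) = 0.5 I₀ · cos²(34°) = 0.3437 I₀.
So 1.20e4 lux = 0.3437 I₀, giving I₀ = 1.20e4/0.3437 = 3.492e+04 lux.

I₀ ≈ 3.49e4 lux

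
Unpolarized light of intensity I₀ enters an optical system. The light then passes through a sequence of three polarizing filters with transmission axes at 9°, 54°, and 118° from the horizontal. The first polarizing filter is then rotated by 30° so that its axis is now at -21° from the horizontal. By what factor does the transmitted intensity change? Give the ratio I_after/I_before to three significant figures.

I_new/I_old ≈ 0.134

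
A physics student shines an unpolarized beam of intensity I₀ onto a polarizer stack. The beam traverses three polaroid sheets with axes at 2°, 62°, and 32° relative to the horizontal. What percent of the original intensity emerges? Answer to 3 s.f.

Unpolarized light through the first polarizer → I₁ = ½ I₀, now polarized at 2°.
I₂ = I₁ cos²(62° − 2°) = 0.5 I₀ · cos²(60°) = 0.125 I₀.
I₃ = I₂ cos²(32° − 62°) = 0.125 I₀ · cos²(30°) = 0.09375 I₀.
That is 9.375% of the incident intensity.

≈ 9.38%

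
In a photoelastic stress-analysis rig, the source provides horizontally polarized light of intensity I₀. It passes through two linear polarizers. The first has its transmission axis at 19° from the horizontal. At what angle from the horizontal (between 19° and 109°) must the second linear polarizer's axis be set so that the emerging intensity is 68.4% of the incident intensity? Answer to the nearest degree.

I₁ = I₀ cos²(19° − 0°) = I₀ cos²(19°) = 0.894 I₀.
Need I₂/I₀ = 0.684, so cos²(θ − 19°) = 0.684 / 0.894 = 0.7651.
θ − 19° = arccos(√0.7651) = 29.0°, giving θ ≈ 19 + 29.0 = 48.0°.

θ ≈ 48°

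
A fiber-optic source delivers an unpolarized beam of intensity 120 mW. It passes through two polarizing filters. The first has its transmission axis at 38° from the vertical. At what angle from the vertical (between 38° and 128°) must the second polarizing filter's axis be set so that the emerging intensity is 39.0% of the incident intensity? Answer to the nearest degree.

Unpolarized light through the first polarizer → I₁ = ½ I₀, now polarized at 38°.
Need I₂/I₀ = 0.39, so cos²(θ − 38°) = 0.39 / 0.5 = 0.78.
θ − 38° = arccos(√0.78) = 28.0°, giving θ ≈ 38 + 28.0 = 66.0°.

θ ≈ 66°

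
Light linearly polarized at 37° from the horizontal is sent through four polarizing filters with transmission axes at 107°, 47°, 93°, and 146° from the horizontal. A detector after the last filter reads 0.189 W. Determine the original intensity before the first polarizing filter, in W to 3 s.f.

I₀ ≈ 37.0 W

I₁ = I₀ cos²(107° − 37°) = I₀ cos²(70°) = 0.117 I₀.
I₂ = I₁ cos²(47° − 107°) = 0.117 I₀ · cos²(60°) = 0.02924 I₀.
I₃ = I₂ cos²(93° − 47°) = 0.02924 I₀ · cos²(46°) = 0.01411 I₀.
I₄ = I₃ cos²(146° − 93°) = 0.01411 I₀ · cos²(53°) = 0.005111 I₀.
So 0.189 W = 0.005111 I₀, giving I₀ = 0.189/0.005111 = 36.98 W.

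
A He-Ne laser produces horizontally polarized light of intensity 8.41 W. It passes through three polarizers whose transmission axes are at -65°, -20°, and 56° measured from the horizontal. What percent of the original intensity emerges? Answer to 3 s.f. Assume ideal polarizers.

≈ 0.523%

By Malus's law, I₁ = 8.41 W · cos²(65°) = 1.502 W.
I₂ = I₁ · cos²(45°) = 1.502 · 0.5 = 0.751 W.
I₃ = I₂ · cos²(76°) = 0.751 · 0.05853 = 0.04396 W.
That is 0.5227% of the incident intensity.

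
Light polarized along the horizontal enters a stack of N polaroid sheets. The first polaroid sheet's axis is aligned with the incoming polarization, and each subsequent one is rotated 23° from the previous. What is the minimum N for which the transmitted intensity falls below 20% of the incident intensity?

N = 11

First polarizer is aligned with the polarization: full transmission.
Each further stage multiplies by cos²(23°) = 0.8473.
After N polarizers: T = 0.8473^(N−1). Require T < 0.20 ⇒ N−1 > ln(0.20)/ln(0.8473) = 9.71, so N−1 ≥ 10 and N = 11.
Check: N=11 gives T = 0.1908 < 0.20; N=10 gives T = 0.2251.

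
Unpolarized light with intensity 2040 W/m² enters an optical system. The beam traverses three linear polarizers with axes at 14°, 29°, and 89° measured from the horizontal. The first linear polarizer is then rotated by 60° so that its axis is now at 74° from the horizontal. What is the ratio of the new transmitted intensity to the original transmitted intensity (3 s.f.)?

Before rotation:
Unpolarized light through the first polarizer → I₁ = ½ I₀, now polarized at 14°.
I₂ = I₁ cos²(29° − 14°) = 0.5 I₀ · cos²(15°) = 0.4665 I₀.
I₃ = I₂ cos²(89° − 29°) = 0.4665 I₀ · cos²(60°) = 0.1166 I₀.
After rotation:
Unpolarized light through the first polarizer → I₁ = ½ I₀, now polarized at 74°.
I₂ = I₁ cos²(29° − 74°) = 0.5 I₀ · cos²(45°) = 0.25 I₀.
I₃ = I₂ cos²(89° − 29°) = 0.25 I₀ · cos²(60°) = 0.0625 I₀.
Ratio = 0.0625 / 0.1166 = 0.5359.

I_new/I_old ≈ 0.536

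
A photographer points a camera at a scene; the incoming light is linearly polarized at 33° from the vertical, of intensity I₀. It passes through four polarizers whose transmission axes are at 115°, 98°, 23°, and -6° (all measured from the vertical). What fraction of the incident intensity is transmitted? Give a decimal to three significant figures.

≈ 0.000908 I₀

I₁ = I₀ cos²(115° − 33°) = I₀ cos²(82°) = 0.01937 I₀.
I₂ = I₁ cos²(98° − 115°) = 0.01937 I₀ · cos²(17°) = 0.01771 I₀.
I₃ = I₂ cos²(23° − 98°) = 0.01771 I₀ · cos²(75°) = 0.001187 I₀.
I₄ = I₃ cos²(-6° − 23°) = 0.001187 I₀ · cos²(29°) = 0.0009077 I₀.
Transmitted fraction = 0.0009077.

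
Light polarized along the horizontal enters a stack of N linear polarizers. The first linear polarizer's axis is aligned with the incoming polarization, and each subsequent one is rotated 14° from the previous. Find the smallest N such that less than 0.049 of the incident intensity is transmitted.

First polarizer is aligned with the polarization: full transmission.
Each further stage multiplies by cos²(14°) = 0.9415.
After N polarizers: T = 0.9415^(N−1). Require T < 0.049 ⇒ N−1 > ln(0.049)/ln(0.9415) = 50.01, so N−1 ≥ 51 and N = 52.
Check: N=52 gives T = 0.04616 < 0.049; N=51 gives T = 0.04902.

N = 52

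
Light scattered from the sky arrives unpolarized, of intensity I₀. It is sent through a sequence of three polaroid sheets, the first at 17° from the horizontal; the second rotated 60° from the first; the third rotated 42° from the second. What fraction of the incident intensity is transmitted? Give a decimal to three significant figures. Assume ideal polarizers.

≈ 0.0690 I₀

Unpolarized light through the first polarizer → I₁ = ½ I₀, now polarized at 17°.
I₂ = I₁ cos²(60°) = 0.5 · 0.25 I₀ = 0.125 I₀.
I₃ = I₂ cos²(42°) = 0.125 · 0.5523 I₀ = 0.06903 I₀.
Transmitted fraction = 0.06903.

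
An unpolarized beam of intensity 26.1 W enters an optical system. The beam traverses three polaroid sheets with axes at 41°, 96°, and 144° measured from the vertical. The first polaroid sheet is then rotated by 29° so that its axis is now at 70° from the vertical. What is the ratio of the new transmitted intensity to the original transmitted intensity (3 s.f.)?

I_new/I_old ≈ 2.46

Before rotation:
Unpolarized light through the first polarizer → I₁ = ½ I₀, now polarized at 41°.
I₂ = I₁ cos²(96° − 41°) = 0.5 I₀ · cos²(55°) = 0.1645 I₀.
I₃ = I₂ cos²(144° − 96°) = 0.1645 I₀ · cos²(48°) = 0.07365 I₀.
After rotation:
Unpolarized light through the first polarizer → I₁ = ½ I₀, now polarized at 70°.
I₂ = I₁ cos²(96° − 70°) = 0.5 I₀ · cos²(26°) = 0.4039 I₀.
I₃ = I₂ cos²(144° − 96°) = 0.4039 I₀ · cos²(48°) = 0.1808 I₀.
Ratio = 0.1808 / 0.07365 = 2.455.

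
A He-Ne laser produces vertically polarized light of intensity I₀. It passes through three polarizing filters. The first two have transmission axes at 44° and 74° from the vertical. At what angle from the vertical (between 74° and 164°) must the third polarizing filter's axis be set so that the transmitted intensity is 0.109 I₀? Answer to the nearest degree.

By Malus's law, I₁ = I₀ cos²(44° − 0°) = I₀ cos²(44°) = 0.5174 I₀.
I₂ = I₁ cos²(74° − 44°) = 0.5174 I₀ · cos²(30°) = 0.3881 I₀.
Need I₃/I₀ = 0.109, so cos²(θ − 74°) = 0.109 / 0.3881 = 0.2809.
θ − 74° = arccos(√0.2809) = 58.0°, giving θ ≈ 74 + 58.0 = 132.0°.

θ ≈ 132°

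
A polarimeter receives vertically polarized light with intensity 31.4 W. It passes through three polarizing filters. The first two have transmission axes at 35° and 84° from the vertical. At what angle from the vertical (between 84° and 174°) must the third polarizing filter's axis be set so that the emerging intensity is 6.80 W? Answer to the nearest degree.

θ ≈ 114°

By Malus's law, I₁ = I₀ cos²(35° − 0°) = I₀ cos²(35°) = 0.671 I₀.
I₂ = I₁ cos²(84° − 35°) = 0.671 I₀ · cos²(49°) = 0.2888 I₀.
Target fraction: 6.80 / 31.4 W = 0.2166 of I₀.
Need I₃/I₀ = 0.2166, so cos²(θ − 84°) = 0.2166 / 0.2888 = 0.7498.
θ − 84° = arccos(√0.7498) = 30.0°, giving θ ≈ 84 + 30.0 = 114.0°.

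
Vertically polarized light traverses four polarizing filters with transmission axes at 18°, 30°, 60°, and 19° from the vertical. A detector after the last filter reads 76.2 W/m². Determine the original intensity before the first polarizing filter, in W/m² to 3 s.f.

By Malus's law, I₁ = I₀ cos²(18° − 0°) = I₀ cos²(18°) = 0.9045 I₀.
I₂ = I₁ cos²(30° − 18°) = 0.9045 I₀ · cos²(12°) = 0.8654 I₀.
I₃ = I₂ cos²(60° − 30°) = 0.8654 I₀ · cos²(30°) = 0.6491 I₀.
I₄ = I₃ cos²(19° − 60°) = 0.6491 I₀ · cos²(41°) = 0.3697 I₀.
So 76.2 W/m² = 0.3697 I₀, giving I₀ = 76.2/0.3697 = 206.1 W/m².

I₀ ≈ 206 W/m²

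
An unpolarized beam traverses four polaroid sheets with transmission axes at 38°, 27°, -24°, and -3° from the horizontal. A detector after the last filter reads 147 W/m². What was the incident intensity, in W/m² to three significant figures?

I₀ ≈ 884 W/m²

Unpolarized light through the first polarizer → I₁ = ½ I₀, now polarized at 38°.
I₂ = I₁ cos²(27° − 38°) = 0.5 I₀ · cos²(11°) = 0.4818 I₀.
I₃ = I₂ cos²(-24° − 27°) = 0.4818 I₀ · cos²(51°) = 0.1908 I₀.
I₄ = I₃ cos²(-3° + 24°) = 0.1908 I₀ · cos²(21°) = 0.1663 I₀.
So 147 W/m² = 0.1663 I₀, giving I₀ = 147/0.1663 = 883.9 W/m².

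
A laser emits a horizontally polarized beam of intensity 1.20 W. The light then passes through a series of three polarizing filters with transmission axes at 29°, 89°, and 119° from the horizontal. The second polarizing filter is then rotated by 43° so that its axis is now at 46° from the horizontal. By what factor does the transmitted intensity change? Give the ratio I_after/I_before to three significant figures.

I_new/I_old ≈ 0.417

Before rotation:
By Malus's law, I₁ = I₀ cos²(29° − 0°) = I₀ cos²(29°) = 0.765 I₀.
I₂ = I₁ cos²(89° − 29°) = 0.765 I₀ · cos²(60°) = 0.1912 I₀.
I₃ = I₂ cos²(119° − 89°) = 0.1912 I₀ · cos²(30°) = 0.1434 I₀.
After rotation:
I₁ = I₀ cos²(29° − 0°) = I₀ cos²(29°) = 0.765 I₀.
I₂ = I₁ cos²(46° − 29°) = 0.765 I₀ · cos²(17°) = 0.6996 I₀.
I₃ = I₂ cos²(119° − 46°) = 0.6996 I₀ · cos²(73°) = 0.0598 I₀.
Ratio = 0.0598 / 0.1434 = 0.4169.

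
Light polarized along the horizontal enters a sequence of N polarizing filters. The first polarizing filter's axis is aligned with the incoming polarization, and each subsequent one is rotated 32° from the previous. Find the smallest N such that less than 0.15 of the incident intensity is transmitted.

First polarizer is aligned with the polarization: full transmission.
Each further stage multiplies by cos²(32°) = 0.7192.
After N polarizers: T = 0.7192^(N−1). Require T < 0.15 ⇒ N−1 > ln(0.15)/ln(0.7192) = 5.76, so N−1 ≥ 6 and N = 7.
Check: N=7 gives T = 0.1384 < 0.15; N=6 gives T = 0.1924.

N = 7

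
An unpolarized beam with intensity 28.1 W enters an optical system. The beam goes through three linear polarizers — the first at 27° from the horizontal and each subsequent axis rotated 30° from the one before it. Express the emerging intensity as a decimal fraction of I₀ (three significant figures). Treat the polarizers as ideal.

I/I₀ ≈ 0.281

Unpolarized light through the first polarizer → I₁ = 28.1 W/2 = 14.05 W, polarized at 27°.
I₂ = I₁ · cos²(30°) = 14.05 · 0.75 = 10.54 W.
I₃ = I₂ · cos²(30°) = 10.54 · 0.75 = 7.903 W.
Transmitted fraction = 0.2813.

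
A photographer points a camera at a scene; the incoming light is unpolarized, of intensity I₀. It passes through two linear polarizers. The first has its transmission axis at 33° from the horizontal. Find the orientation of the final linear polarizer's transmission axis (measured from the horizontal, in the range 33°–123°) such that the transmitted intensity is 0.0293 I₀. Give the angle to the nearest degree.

θ ≈ 109°

Unpolarized light through the first polarizer → I₁ = ½ I₀, now polarized at 33°.
Need I₂/I₀ = 0.0293, so cos²(θ − 33°) = 0.0293 / 0.5 = 0.0586.
θ − 33° = arccos(√0.0586) = 76.0°, giving θ ≈ 33 + 76.0 = 109.0°.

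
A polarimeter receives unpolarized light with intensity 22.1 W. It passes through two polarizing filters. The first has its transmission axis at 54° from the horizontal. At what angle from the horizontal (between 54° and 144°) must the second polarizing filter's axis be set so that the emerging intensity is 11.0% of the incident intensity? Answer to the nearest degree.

θ ≈ 116°

Unpolarized light through the first polarizer → I₁ = ½ I₀, now polarized at 54°.
Need I₂/I₀ = 0.11, so cos²(θ − 54°) = 0.11 / 0.5 = 0.22.
θ − 54° = arccos(√0.22) = 62.0°, giving θ ≈ 54 + 62.0 = 116.0°.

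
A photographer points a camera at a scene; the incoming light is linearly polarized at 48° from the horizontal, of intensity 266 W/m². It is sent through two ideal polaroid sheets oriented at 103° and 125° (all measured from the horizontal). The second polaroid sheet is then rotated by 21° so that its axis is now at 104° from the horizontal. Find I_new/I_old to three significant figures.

I_new/I_old ≈ 1.16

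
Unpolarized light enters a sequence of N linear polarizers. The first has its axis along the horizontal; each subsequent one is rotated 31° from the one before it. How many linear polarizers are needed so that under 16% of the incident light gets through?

N = 5

First polarizer halves the unpolarized light: factor 1/2.
Each further stage multiplies by cos²(31°) = 0.7347.
After N polarizers: T = 0.5·0.7347^(N−1). Require T < 0.16 ⇒ N−1 > ln(0.16/0.5)/ln(0.7347) = 3.70, so N−1 ≥ 4 and N = 5.
Check: N=5 gives T = 0.1457 < 0.16; N=4 gives T = 0.1983.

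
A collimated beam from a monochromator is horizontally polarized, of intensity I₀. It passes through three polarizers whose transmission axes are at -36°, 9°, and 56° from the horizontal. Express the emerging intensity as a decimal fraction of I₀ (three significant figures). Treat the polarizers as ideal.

I₁ = I₀ cos²(-36° − 0°) = I₀ cos²(36°) = 0.6545 I₀.
I₂ = I₁ cos²(9° + 36°) = 0.6545 I₀ · cos²(45°) = 0.3273 I₀.
I₃ = I₂ cos²(56° − 9°) = 0.3273 I₀ · cos²(47°) = 0.1522 I₀.
Transmitted fraction = 0.1522.

≈ 0.152 I₀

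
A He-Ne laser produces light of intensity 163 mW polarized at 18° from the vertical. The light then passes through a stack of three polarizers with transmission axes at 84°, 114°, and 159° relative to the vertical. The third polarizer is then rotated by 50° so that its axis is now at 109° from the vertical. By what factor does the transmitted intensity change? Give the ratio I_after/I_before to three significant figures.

Before rotation:
By Malus's law, I₁ = I₀ cos²(84° − 18°) = I₀ cos²(66°) = 0.1654 I₀.
I₂ = I₁ cos²(114° − 84°) = 0.1654 I₀ · cos²(30°) = 0.1241 I₀.
I₃ = I₂ cos²(159° − 114°) = 0.1241 I₀ · cos²(45°) = 0.06204 I₀.
After rotation:
I₁ = I₀ cos²(84° − 18°) = I₀ cos²(66°) = 0.1654 I₀.
I₂ = I₁ cos²(114° − 84°) = 0.1654 I₀ · cos²(30°) = 0.1241 I₀.
I₃ = I₂ cos²(109° − 114°) = 0.1241 I₀ · cos²(5°) = 0.1231 I₀.
Ratio = 0.1231 / 0.06204 = 1.985.

I_new/I_old ≈ 1.98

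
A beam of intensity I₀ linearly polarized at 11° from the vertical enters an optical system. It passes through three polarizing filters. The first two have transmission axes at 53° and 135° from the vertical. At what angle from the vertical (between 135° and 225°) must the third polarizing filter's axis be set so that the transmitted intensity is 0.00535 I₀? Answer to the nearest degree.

θ ≈ 180°

By Malus's law, I₁ = I₀ cos²(53° − 11°) = I₀ cos²(42°) = 0.5523 I₀.
I₂ = I₁ cos²(135° − 53°) = 0.5523 I₀ · cos²(82°) = 0.0107 I₀.
Need I₃/I₀ = 0.00535, so cos²(θ − 135°) = 0.00535 / 0.0107 = 0.5001.
θ − 135° = arccos(√0.5001) = 45.0°, giving θ ≈ 135 + 45.0 = 180.0°.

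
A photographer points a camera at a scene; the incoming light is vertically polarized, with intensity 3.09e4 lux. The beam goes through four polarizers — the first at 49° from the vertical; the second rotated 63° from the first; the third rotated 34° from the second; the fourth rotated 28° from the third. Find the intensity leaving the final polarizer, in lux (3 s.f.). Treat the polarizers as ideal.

I₁ = 3.09e4 lux · cos²(49°) = 1.33e+04 lux.
I₂ = I₁ · cos²(63°) = 1.33e+04 · 0.2061 = 2741 lux.
I₃ = I₂ · cos²(34°) = 2741 · 0.6873 = 1884 lux.
I₄ = I₃ · cos²(28°) = 1884 · 0.7796 = 1469 lux.

I ≈ 1470 lux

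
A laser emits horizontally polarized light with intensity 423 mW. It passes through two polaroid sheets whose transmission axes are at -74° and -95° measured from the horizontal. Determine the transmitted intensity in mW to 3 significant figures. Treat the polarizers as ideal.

I ≈ 28.0 mW

By Malus's law, I₁ = 423 mW · cos²(74°) = 32.14 mW.
I₂ = I₁ · cos²(21°) = 32.14 · 0.8716 = 28.01 mW.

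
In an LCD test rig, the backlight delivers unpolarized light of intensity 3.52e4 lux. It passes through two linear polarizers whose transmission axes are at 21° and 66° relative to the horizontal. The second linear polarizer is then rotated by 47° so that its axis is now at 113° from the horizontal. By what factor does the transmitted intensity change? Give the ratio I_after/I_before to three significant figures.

I_new/I_old ≈ 0.00244

Before rotation:
Unpolarized light through the first polarizer → I₁ = ½ I₀, now polarized at 21°.
I₂ = I₁ cos²(66° − 21°) = 0.5 I₀ · cos²(45°) = 0.25 I₀.
After rotation:
Unpolarized light through the first polarizer → I₁ = ½ I₀, now polarized at 21°.
Angle between axes 1 and 2: 88°. I₂ = 0.5 I₀ · cos²(88°) = 0.000609 I₀.
Ratio = 0.000609 / 0.25 = 0.002436.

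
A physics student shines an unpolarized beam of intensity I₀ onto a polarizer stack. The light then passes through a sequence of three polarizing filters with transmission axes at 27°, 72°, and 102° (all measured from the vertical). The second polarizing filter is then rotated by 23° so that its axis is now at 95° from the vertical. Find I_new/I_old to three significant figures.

Before rotation:
Unpolarized light through the first polarizer → I₁ = ½ I₀, now polarized at 27°.
I₂ = I₁ cos²(72° − 27°) = 0.5 I₀ · cos²(45°) = 0.25 I₀.
I₃ = I₂ cos²(102° − 72°) = 0.25 I₀ · cos²(30°) = 0.1875 I₀.
After rotation:
Unpolarized light through the first polarizer → I₁ = ½ I₀, now polarized at 27°.
I₂ = I₁ cos²(95° − 27°) = 0.5 I₀ · cos²(68°) = 0.07017 I₀.
I₃ = I₂ cos²(102° − 95°) = 0.07017 I₀ · cos²(7°) = 0.06912 I₀.
Ratio = 0.06912 / 0.1875 = 0.3687.

I_new/I_old ≈ 0.369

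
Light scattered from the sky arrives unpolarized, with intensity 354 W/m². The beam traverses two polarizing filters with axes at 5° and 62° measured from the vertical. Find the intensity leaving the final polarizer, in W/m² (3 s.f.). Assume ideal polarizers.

Unpolarized light through the first polarizer → I₁ = 354 W/m²/2 = 177 W/m², polarized at 5°.
I₂ = I₁ · cos²(57°) = 177 · 0.2966 = 52.5 W/m².

I ≈ 52.5 W/m²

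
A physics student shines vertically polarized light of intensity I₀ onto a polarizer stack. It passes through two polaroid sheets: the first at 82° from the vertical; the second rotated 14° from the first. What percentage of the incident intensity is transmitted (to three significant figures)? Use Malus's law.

By Malus's law, I₁ = I₀ cos²(82° − 0°) = I₀ cos²(82°) = 0.01937 I₀.
I₂ = I₁ cos²(14°) = 0.01937 · 0.9415 I₀ = 0.01824 I₀.
That is 1.824% of the incident intensity.

≈ 1.82%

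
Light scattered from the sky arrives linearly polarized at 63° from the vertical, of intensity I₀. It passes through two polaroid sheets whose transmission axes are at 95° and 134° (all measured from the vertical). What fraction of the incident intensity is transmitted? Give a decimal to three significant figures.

I₁ = I₀ cos²(95° − 63°) = I₀ cos²(32°) = 0.7192 I₀.
I₂ = I₁ cos²(134° − 95°) = 0.7192 I₀ · cos²(39°) = 0.4344 I₀.
Transmitted fraction = 0.4344.

≈ 0.434 I₀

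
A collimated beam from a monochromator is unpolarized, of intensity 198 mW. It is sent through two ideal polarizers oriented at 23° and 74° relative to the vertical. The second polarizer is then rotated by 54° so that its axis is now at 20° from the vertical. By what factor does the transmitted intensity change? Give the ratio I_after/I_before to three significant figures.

I_new/I_old ≈ 2.52

Before rotation:
Unpolarized light through the first polarizer → I₁ = ½ I₀, now polarized at 23°.
I₂ = I₁ cos²(74° − 23°) = 0.5 I₀ · cos²(51°) = 0.198 I₀.
After rotation:
Unpolarized light through the first polarizer → I₁ = ½ I₀, now polarized at 23°.
I₂ = I₁ cos²(20° − 23°) = 0.5 I₀ · cos²(3°) = 0.4986 I₀.
Ratio = 0.4986 / 0.198 = 2.518.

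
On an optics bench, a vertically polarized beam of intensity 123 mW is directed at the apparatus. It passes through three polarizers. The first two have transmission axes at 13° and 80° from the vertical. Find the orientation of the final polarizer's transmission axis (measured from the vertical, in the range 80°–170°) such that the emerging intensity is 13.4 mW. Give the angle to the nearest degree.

θ ≈ 110°

I₁ = I₀ cos²(13° − 0°) = I₀ cos²(13°) = 0.9494 I₀.
I₂ = I₁ cos²(80° − 13°) = 0.9494 I₀ · cos²(67°) = 0.1449 I₀.
Target fraction: 13.4 / 123 mW = 0.1089 of I₀.
Need I₃/I₀ = 0.1089, so cos²(θ − 80°) = 0.1089 / 0.1449 = 0.7516.
θ − 80° = arccos(√0.7516) = 29.9°, giving θ ≈ 80 + 29.9 = 109.9°.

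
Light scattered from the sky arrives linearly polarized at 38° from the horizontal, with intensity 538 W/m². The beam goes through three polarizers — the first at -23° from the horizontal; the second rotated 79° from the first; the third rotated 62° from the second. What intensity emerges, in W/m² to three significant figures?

I₁ = 538 W/m² · cos²(61°) = 126.5 W/m².
I₂ = I₁ · cos²(79°) = 126.5 · 0.03641 = 4.604 W/m².
I₃ = I₂ · cos²(62°) = 4.604 · 0.2204 = 1.015 W/m².

I ≈ 1.01 W/m²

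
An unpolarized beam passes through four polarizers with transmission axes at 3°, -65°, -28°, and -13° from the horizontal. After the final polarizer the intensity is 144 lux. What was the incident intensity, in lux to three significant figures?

I₀ ≈ 3450 lux

Unpolarized light through the first polarizer → I₁ = ½ I₀, now polarized at 3°.
I₂ = I₁ cos²(-65° − 3°) = 0.5 I₀ · cos²(68°) = 0.07017 I₀.
I₃ = I₂ cos²(-28° + 65°) = 0.07017 I₀ · cos²(37°) = 0.04475 I₀.
I₄ = I₃ cos²(-13° + 28°) = 0.04475 I₀ · cos²(15°) = 0.04175 I₀.
So 144 lux = 0.04175 I₀, giving I₀ = 144/0.04175 = 3449 lux.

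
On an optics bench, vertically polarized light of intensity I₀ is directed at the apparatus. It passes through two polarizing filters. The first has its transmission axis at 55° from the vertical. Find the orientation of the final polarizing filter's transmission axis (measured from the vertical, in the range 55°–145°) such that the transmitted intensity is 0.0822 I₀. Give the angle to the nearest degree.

I₁ = I₀ cos²(55° − 0°) = I₀ cos²(55°) = 0.329 I₀.
Need I₂/I₀ = 0.0822, so cos²(θ − 55°) = 0.0822 / 0.329 = 0.2499.
θ − 55° = arccos(√0.2499) = 60.0°, giving θ ≈ 55 + 60.0 = 115.0°.

θ ≈ 115°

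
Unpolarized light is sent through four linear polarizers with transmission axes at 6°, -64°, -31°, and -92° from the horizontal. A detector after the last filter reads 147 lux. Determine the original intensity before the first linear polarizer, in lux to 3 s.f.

I₀ ≈ 1.52e4 lux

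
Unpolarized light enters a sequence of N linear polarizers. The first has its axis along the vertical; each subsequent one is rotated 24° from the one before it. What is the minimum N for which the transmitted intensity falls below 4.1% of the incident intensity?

First polarizer halves the unpolarized light: factor 1/2.
Each further stage multiplies by cos²(24°) = 0.8346.
After N polarizers: T = 0.5·0.8346^(N−1). Require T < 0.041 ⇒ N−1 > ln(0.041/0.5)/ln(0.8346) = 13.83, so N−1 ≥ 14 and N = 15.
Check: N=15 gives T = 0.03976 < 0.041; N=14 gives T = 0.04764.

N = 15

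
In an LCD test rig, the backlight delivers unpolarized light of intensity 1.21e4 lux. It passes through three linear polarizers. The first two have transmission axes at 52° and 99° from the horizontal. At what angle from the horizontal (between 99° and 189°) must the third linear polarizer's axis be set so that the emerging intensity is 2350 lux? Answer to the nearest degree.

Unpolarized light through the first polarizer → I₁ = ½ I₀, now polarized at 52°.
I₂ = I₁ cos²(99° − 52°) = 0.5 I₀ · cos²(47°) = 0.2326 I₀.
Target fraction: 2350 / 1.21e4 lux = 0.1942 of I₀.
Need I₃/I₀ = 0.1942, so cos²(θ − 99°) = 0.1942 / 0.2326 = 0.8351.
θ − 99° = arccos(√0.8351) = 24.0°, giving θ ≈ 99 + 24.0 = 123.0°.

θ ≈ 123°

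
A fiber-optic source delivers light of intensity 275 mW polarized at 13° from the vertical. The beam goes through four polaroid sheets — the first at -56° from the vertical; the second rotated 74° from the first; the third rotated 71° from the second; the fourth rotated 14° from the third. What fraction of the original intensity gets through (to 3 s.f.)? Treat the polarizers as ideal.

I₁ = 275 mW · cos²(69°) = 35.32 mW.
I₂ = I₁ · cos²(74°) = 35.32 · 0.07598 = 2.683 mW.
I₃ = I₂ · cos²(71°) = 2.683 · 0.106 = 0.2844 mW.
I₄ = I₃ · cos²(14°) = 0.2844 · 0.9415 = 0.2678 mW.
Transmitted fraction = 0.0009737.

I/I₀ ≈ 0.000974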